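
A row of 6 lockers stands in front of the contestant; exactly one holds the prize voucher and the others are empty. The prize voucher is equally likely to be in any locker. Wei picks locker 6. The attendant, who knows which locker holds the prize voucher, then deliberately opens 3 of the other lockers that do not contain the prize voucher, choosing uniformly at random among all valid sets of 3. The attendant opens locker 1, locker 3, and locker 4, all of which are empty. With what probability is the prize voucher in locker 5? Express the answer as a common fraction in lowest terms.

Consider each possible location of the prize voucher in turn.
If it is in any of lockers 1, 3, and 4 (prior 1/6 each): that locker was opened and seen not to hold the prize — ruled out; weight (1/6)·0 = 0 each.
If it is in either of lockers 2 and 5 (prior 1/6 each): the attendant has 4 equally likely choices, so probability 1/4; weight (1/6)·(1/4) = 1/24 each.
If it is in locker 6 (prior 1/6): the attendant has 10 equally likely choices, so probability 1/10; weight (1/6)·(1/10) = 1/60.
The weights sum to 1/10.
So P(the prize voucher in locker 5 | the attendant opened locker 1, locker 3, and locker 4) = (1/24) / (1/10) = 5/12.

5/12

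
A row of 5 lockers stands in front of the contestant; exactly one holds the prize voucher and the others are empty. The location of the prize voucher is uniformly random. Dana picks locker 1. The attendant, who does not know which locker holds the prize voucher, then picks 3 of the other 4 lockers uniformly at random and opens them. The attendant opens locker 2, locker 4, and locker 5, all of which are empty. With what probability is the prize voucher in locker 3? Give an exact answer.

1/2

Because the attendant chose which lockers to open without knowing where the prize voucher is, the choice is independent of the prize location. Learning that none of the 3 opened lockers holds the prize voucher simply rules out those 3 locations and leaves the remaining 2 lockers still equally likely by symmetry.
So P(the prize voucher in locker 3) = 1/2.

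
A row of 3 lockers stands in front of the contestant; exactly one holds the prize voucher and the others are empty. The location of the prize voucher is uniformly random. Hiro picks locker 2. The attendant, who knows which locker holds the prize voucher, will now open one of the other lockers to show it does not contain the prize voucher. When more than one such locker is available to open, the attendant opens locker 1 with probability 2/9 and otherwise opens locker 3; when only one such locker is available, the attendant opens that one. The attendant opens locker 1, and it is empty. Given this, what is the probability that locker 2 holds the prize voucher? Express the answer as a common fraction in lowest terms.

2/11

Consider each possible location of the prize voucher in turn.
If it is in locker 1 (prior 1/3): the attendant opened locker 1, so this case is ruled out; weight (1/3)·0 = 0.
If it is in locker 2 (prior 1/3): locker 1 is available, opened with probability 2/9; weight (1/3)·(2/9) = 2/27.
If it is in locker 3 (prior 1/3): only locker 1 is available, probability 1; weight (1/3)·1 = 1/3.
The weights sum to 11/27.
So P(the prize voucher in locker 2 | the attendant opened locker 1) = (2/27) / (11/27) = 2/11.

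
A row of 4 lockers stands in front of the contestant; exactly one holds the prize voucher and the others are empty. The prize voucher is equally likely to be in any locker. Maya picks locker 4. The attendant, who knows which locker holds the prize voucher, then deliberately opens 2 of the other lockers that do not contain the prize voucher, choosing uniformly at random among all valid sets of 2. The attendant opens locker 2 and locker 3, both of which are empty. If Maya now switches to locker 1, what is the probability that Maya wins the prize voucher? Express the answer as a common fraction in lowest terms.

3/4

Apply Bayes' rule, conditioning on where the prize voucher actually is.
If it is in locker 1 (prior 1/4): the attendant has no choice, probability 1; weight (1/4)·1 = 1/4.
If it is in either of lockers 2 and 3 (prior 1/4 each): that locker was opened and seen not to hold the prize — ruled out; weight (1/4)·0 = 0 each.
If it is in locker 4 (prior 1/4): the attendant has 3 equally likely choices, so probability 1/3; weight (1/4)·(1/3) = 1/12.
The weights sum to 1/3.
So P(the prize voucher in locker 1 | the attendant opened locker 2 and locker 3) = (1/4) / (1/3) = 3/4.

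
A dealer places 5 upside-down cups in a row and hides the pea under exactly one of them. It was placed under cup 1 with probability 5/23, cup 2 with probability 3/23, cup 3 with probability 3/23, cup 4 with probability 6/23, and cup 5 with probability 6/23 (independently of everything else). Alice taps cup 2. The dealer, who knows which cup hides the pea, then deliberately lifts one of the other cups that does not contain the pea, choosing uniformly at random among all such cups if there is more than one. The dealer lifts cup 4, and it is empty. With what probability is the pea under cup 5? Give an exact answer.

Consider each possible location of the pea in turn.
If it is under cup 1 (prior 5/23): the dealer has 3 equally likely choices, so probability 1/3; weight (5/23)·(1/3) = 5/69.
If it is under cup 2 (prior 3/23): the dealer has 4 equally likely choices, so probability 1/4; weight (3/23)·(1/4) = 3/92.
If it is under cup 3 (prior 3/23): the dealer has 3 equally likely choices, so probability 1/3; weight (3/23)·(1/3) = 1/23.
If it is under cup 4 (prior 6/23): the dealer opened cup 4, so this case is ruled out; weight (6/23)·0 = 0.
If it is under cup 5 (prior 6/23): the dealer has 3 equally likely choices, so probability 1/3; weight (6/23)·(1/3) = 2/23.
The weights sum to 65/276.
So P(the pea under cup 5 | the dealer opened cup 4) = (2/23) / (65/276) = 24/65.

24/65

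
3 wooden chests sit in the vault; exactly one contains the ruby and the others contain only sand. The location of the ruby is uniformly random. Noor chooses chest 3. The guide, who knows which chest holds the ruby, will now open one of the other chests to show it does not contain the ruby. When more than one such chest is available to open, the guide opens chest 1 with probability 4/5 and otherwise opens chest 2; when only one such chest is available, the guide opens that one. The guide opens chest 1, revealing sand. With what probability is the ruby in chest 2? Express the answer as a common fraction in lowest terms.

Apply Bayes' rule, conditioning on where the ruby actually is.
If it is in chest 1 (prior 1/3): the guide opened chest 1, so this case is ruled out; weight (1/3)·0 = 0.
If it is in chest 2 (prior 1/3): only chest 1 is available, probability 1; weight (1/3)·1 = 1/3.
If it is in chest 3 (prior 1/3): chest 1 is available, opened with probability 4/5; weight (1/3)·(4/5) = 4/15.
The weights sum to 3/5.
So P(the ruby in chest 2 | the guide opened chest 1) = (1/3) / (3/5) = 5/9.

5/9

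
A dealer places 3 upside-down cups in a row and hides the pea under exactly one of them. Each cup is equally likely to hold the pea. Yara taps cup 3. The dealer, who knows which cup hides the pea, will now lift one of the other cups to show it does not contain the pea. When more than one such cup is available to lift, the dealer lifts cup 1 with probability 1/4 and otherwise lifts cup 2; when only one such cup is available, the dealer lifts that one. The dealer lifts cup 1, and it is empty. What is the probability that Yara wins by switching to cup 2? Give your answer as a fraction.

4/5

Consider each possible location of the pea in turn.
If it is under cup 1 (prior 1/3): the dealer opened cup 1, so this case is ruled out; weight (1/3)·0 = 0.
If it is under cup 2 (prior 1/3): only cup 1 is available, probability 1; weight (1/3)·1 = 1/3.
If it is under cup 3 (prior 1/3): cup 1 is available, opened with probability 1/4; weight (1/3)·(1/4) = 1/12.
The weights sum to 5/12.
So P(the pea under cup 2 | the dealer opened cup 1) = (1/3) / (5/12) = 4/5.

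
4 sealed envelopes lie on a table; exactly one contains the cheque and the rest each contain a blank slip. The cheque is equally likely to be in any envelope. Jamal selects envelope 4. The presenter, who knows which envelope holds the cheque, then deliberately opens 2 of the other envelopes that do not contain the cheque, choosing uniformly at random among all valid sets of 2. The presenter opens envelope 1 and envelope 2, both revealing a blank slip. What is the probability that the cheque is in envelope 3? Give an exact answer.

Condition on the true location of the cheque.
If it is in either of envelopes 1 and 2 (prior 1/4 each): that envelope was opened and seen not to hold the prize — ruled out; weight (1/4)·0 = 0 each.
If it is in envelope 3 (prior 1/4): the presenter has no choice, probability 1; weight (1/4)·1 = 1/4.
If it is in envelope 4 (prior 1/4): the presenter has 3 equally likely choices, so probability 1/3; weight (1/4)·(1/3) = 1/12.
The weights sum to 1/3.
So P(the cheque in envelope 3 | the presenter opened envelope 1 and envelope 2) = (1/4) / (1/3) = 3/4.

3/4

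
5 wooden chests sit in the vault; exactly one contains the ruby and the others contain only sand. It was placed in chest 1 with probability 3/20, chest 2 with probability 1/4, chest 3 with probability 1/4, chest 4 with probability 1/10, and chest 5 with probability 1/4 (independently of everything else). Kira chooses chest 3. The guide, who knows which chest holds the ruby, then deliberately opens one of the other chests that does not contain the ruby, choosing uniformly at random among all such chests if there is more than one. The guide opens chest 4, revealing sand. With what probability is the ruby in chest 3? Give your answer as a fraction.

15/67

Condition on the true location of the ruby.
If it is in chest 1 (prior 3/20): the guide has 3 equally likely choices, so probability 1/3; weight (3/20)·(1/3) = 1/20.
If it is in either of chests 2 and 5 (prior 1/4 each): the guide has 3 equally likely choices, so probability 1/3; weight (1/4)·(1/3) = 1/12 each.
If it is in chest 3 (prior 1/4): the guide has 4 equally likely choices, so probability 1/4; weight (1/4)·(1/4) = 1/16.
If it is in chest 4 (prior 1/10): the guide opened chest 4, so this case is ruled out; weight (1/10)·0 = 0.
The weights sum to 67/240.
So P(the ruby in chest 3 | the guide opened chest 4) = (1/16) / (67/240) = 15/67.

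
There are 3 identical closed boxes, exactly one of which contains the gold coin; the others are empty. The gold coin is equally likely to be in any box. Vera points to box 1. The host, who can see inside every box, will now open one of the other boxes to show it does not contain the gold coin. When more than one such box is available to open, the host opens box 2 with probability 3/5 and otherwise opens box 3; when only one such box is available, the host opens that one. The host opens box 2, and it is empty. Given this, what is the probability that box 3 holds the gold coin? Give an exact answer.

Apply Bayes' rule, conditioning on where the gold coin actually is.
If it is in box 1 (prior 1/3): box 2 is available, opened with probability 3/5; weight (1/3)·(3/5) = 1/5.
If it is in box 2 (prior 1/3): the host opened box 2, so this case is ruled out; weight (1/3)·0 = 0.
If it is in box 3 (prior 1/3): only box 2 is available, probability 1; weight (1/3)·1 = 1/3.
The weights sum to 8/15.
So P(the gold coin in box 3 | the host opened box 2) = (1/3) / (8/15) = 5/8.

5/8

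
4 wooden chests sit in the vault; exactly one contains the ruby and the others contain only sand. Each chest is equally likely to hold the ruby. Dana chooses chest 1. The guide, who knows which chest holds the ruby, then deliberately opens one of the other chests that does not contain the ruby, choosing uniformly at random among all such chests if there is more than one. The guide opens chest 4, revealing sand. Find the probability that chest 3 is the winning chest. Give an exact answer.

Apply Bayes' rule, conditioning on where the ruby actually is.
If it is in chest 1 (prior 1/4): the guide has 3 equally likely choices, so probability 1/3; weight (1/4)·(1/3) = 1/12.
If it is in either of chests 2 and 3 (prior 1/4 each): the guide has 2 equally likely choices, so probability 1/2; weight (1/4)·(1/2) = 1/8 each.
If it is in chest 4 (prior 1/4): the guide opened chest 4, so this case is ruled out; weight (1/4)·0 = 0.
The weights sum to 1/3.
So P(the ruby in chest 3 | the guide opened chest 4) = (1/8) / (1/3) = 3/8.

3/8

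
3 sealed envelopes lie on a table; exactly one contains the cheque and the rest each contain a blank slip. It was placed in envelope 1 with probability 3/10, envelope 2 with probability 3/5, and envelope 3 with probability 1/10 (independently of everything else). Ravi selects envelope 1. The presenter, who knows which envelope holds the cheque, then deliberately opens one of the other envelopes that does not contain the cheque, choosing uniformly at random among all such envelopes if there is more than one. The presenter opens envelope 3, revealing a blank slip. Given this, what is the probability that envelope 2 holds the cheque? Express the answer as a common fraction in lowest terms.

4/5

Condition on the true location of the cheque.
If it is in envelope 1 (prior 3/10): the presenter has 2 equally likely choices, so probability 1/2; weight (3/10)·(1/2) = 3/20.
If it is in envelope 2 (prior 3/5): the presenter has no choice, probability 1; weight (3/5)·1 = 3/5.
If it is in envelope 3 (prior 1/10): the presenter opened envelope 3, so this case is ruled out; weight (1/10)·0 = 0.
The weights sum to 3/4.
So P(the cheque in envelope 2 | the presenter opened envelope 3) = (3/5) / (3/4) = 4/5.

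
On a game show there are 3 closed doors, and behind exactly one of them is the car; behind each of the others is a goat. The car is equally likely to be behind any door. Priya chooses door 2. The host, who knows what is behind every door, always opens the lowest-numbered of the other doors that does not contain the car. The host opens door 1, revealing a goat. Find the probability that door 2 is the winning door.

Condition on the true location of the car.
If it is behind door 1 (prior 1/3): the host opened door 1, so this case is ruled out; weight (1/3)·0 = 0.
If it is behind either of doors 2 and 3 (prior 1/3 each): door 1 is the lowest-numbered option available, probability 1; weight (1/3)·1 = 1/3 each.
The weights sum to 2/3.
So P(the car behind door 2 | the host opened door 1) = (1/3) / (2/3) = 1/2.

1/2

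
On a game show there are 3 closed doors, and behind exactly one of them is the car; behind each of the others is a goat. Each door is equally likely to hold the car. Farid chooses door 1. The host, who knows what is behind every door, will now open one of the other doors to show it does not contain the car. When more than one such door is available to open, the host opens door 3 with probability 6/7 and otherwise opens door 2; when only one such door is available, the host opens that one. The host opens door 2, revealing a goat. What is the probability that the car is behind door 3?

Consider each possible location of the car in turn.
If it is behind door 1 (prior 1/3): door 3 is available but not opened, probability 1/7; weight (1/3)·(1/7) = 1/21.
If it is behind door 2 (prior 1/3): the host opened door 2, so this case is ruled out; weight (1/3)·0 = 0.
If it is behind door 3 (prior 1/3): only door 2 is available, probability 1; weight (1/3)·1 = 1/3.
The weights sum to 8/21.
So P(the car behind door 3 | the host opened door 2) = (1/3) / (8/21) = 7/8.

7/8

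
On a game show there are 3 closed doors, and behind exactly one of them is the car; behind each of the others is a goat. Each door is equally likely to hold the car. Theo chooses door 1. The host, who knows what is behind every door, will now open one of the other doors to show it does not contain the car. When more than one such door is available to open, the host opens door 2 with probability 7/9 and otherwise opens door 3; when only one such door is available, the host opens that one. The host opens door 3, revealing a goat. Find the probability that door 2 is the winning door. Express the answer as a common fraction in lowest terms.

9/11

Condition on the true location of the car.
If it is behind door 1 (prior 1/3): door 2 is available but not opened, probability 2/9; weight (1/3)·(2/9) = 2/27.
If it is behind door 2 (prior 1/3): only door 3 is available, probability 1; weight (1/3)·1 = 1/3.
If it is behind door 3 (prior 1/3): the host opened door 3, so this case is ruled out; weight (1/3)·0 = 0.
The weights sum to 11/27.
So P(the car behind door 2 | the host opened door 3) = (1/3) / (11/27) = 9/11.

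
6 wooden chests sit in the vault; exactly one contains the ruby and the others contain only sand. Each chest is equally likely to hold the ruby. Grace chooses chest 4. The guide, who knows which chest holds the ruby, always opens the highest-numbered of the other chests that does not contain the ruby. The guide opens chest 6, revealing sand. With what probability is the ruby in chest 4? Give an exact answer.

1/5

Apply Bayes' rule, conditioning on where the ruby actually is.
If it is in any of chests 1, 2, 3, 4, and 5 (prior 1/6 each): chest 6 is the highest-numbered option available, probability 1; weight (1/6)·1 = 1/6 each.
If it is in chest 6 (prior 1/6): the guide opened chest 6, so this case is ruled out; weight (1/6)·0 = 0.
The weights sum to 5/6.
So P(the ruby in chest 4 | the guide opened chest 6) = (1/6) / (5/6) = 1/5.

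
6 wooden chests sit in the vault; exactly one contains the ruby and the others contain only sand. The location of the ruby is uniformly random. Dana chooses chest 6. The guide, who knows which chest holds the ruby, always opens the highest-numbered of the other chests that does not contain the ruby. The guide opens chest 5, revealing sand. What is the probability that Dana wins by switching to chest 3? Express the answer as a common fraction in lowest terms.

Consider each possible location of the ruby in turn.
If it is in any of chests 1, 2, 3, 4, and 6 (prior 1/6 each): chest 5 is the highest-numbered option available, probability 1; weight (1/6)·1 = 1/6 each.
If it is in chest 5 (prior 1/6): the guide opened chest 5, so this case is ruled out; weight (1/6)·0 = 0.
The weights sum to 5/6.
So P(the ruby in chest 3 | the guide opened chest 5) = (1/6) / (5/6) = 1/5.

1/5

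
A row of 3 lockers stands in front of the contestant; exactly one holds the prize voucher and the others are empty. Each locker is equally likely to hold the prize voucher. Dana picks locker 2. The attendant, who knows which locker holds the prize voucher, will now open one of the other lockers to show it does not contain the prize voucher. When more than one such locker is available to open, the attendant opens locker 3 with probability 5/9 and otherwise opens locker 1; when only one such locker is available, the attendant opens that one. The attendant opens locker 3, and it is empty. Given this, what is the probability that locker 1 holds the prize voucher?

9/14

Condition on the true location of the prize voucher.
If it is in locker 1 (prior 1/3): only locker 3 is available, probability 1; weight (1/3)·1 = 1/3.
If it is in locker 2 (prior 1/3): locker 3 is available, opened with probability 5/9; weight (1/3)·(5/9) = 5/27.
If it is in locker 3 (prior 1/3): the attendant opened locker 3, so this case is ruled out; weight (1/3)·0 = 0.
The weights sum to 14/27.
So P(the prize voucher in locker 1 | the attendant opened locker 3) = (1/3) / (14/27) = 9/14.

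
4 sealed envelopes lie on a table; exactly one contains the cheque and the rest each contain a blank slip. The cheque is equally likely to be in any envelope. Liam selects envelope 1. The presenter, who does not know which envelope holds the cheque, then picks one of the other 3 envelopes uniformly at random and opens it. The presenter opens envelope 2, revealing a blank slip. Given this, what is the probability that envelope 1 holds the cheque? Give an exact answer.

Consider each possible location of the cheque in turn.
If it is in any of envelopes 1, 3, and 4 (prior 1/4 each): the presenter picks envelope 2 with probability 1/3 regardless, and it is not the prize; weight (1/4)·(1/3) = 1/12 each.
If it is in envelope 2 (prior 1/4): the presenter opened envelope 2, so this case is ruled out; weight (1/4)·0 = 0.
The weights sum to 1/4.
So P(the cheque in envelope 1 | the presenter opened envelope 2) = (1/12) / (1/4) = 1/3.

1/3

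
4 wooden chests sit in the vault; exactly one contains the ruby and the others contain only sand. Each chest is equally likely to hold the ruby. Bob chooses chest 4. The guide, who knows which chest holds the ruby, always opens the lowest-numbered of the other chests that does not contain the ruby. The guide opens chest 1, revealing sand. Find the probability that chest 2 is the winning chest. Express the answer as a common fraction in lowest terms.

Consider each possible location of the ruby in turn.
If it is in chest 1 (prior 1/4): the guide opened chest 1, so this case is ruled out; weight (1/4)·0 = 0.
If it is in any of chests 2, 3, and 4 (prior 1/4 each): chest 1 is the lowest-numbered option available, probability 1; weight (1/4)·1 = 1/4 each.
The weights sum to 3/4.
So P(the ruby in chest 2 | the guide opened chest 1) = (1/4) / (3/4) = 1/3.

1/3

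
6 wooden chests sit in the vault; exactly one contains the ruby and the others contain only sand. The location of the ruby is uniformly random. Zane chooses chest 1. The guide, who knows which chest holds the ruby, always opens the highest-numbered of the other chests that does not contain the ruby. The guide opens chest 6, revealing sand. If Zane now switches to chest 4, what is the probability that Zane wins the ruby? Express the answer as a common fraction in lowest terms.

Consider each possible location of the ruby in turn.
If it is in any of chests 1, 2, 3, 4, and 5 (prior 1/6 each): chest 6 is the highest-numbered option available, probability 1; weight (1/6)·1 = 1/6 each.
If it is in chest 6 (prior 1/6): the guide opened chest 6, so this case is ruled out; weight (1/6)·0 = 0.
The weights sum to 5/6.
So P(the ruby in chest 4 | the guide opened chest 6) = (1/6) / (5/6) = 1/5.

1/5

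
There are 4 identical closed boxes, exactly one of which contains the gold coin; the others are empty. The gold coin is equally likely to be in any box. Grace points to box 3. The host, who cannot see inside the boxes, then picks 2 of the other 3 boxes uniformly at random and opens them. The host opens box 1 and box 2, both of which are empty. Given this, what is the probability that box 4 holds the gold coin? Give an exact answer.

Apply Bayes' rule, conditioning on where the gold coin actually is.
If it is in either of boxes 1 and 2 (prior 1/4 each): that box was opened and seen not to hold the prize — ruled out; weight (1/4)·0 = 0 each.
If it is in either of boxes 3 and 4 (prior 1/4 each): the host picks exactly this set with probability 1/3 regardless, and none is the prize; weight (1/4)·(1/3) = 1/12 each.
The weights sum to 1/6.
So P(the gold coin in box 4 | the host opened box 1 and box 2) = (1/12) / (1/6) = 1/2.

1/2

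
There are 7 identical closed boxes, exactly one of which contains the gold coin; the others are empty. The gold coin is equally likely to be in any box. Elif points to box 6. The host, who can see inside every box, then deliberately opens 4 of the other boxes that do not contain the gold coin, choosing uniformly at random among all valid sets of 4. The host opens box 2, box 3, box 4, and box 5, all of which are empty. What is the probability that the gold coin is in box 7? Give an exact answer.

3/7

Consider each possible location of the gold coin in turn.
If it is in either of boxes 1 and 7 (prior 1/7 each): the host has 5 equally likely choices, so probability 1/5; weight (1/7)·(1/5) = 1/35 each.
If it is in any of boxes 2, 3, 4, and 5 (prior 1/7 each): that box was opened and seen not to hold the prize — ruled out; weight (1/7)·0 = 0 each.
If it is in box 6 (prior 1/7): the host has 15 equally likely choices, so probability 1/15; weight (1/7)·(1/15) = 1/105.
The weights sum to 1/15.
So P(the gold coin in box 7 | the host opened box 2, box 3, box 4, and box 5) = (1/35) / (1/15) = 3/7.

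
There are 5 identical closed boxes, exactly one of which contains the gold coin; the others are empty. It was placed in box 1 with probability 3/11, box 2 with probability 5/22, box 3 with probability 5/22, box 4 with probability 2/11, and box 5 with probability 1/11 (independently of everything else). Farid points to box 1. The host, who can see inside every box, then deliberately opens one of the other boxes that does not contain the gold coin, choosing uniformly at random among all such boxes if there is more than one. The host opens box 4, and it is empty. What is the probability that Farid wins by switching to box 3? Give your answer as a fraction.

10/33

Consider each possible location of the gold coin in turn.
If it is in box 1 (prior 3/11): the host has 4 equally likely choices, so probability 1/4; weight (3/11)·(1/4) = 3/44.
If it is in either of boxes 2 and 3 (prior 5/22 each): the host has 3 equally likely choices, so probability 1/3; weight (5/22)·(1/3) = 5/66 each.
If it is in box 4 (prior 2/11): the host opened box 4, so this case is ruled out; weight (2/11)·0 = 0.
If it is in box 5 (prior 1/11): the host has 3 equally likely choices, so probability 1/3; weight (1/11)·(1/3) = 1/33.
The weights sum to 1/4.
So P(the gold coin in box 3 | the host opened box 4) = (5/66) / (1/4) = 10/33.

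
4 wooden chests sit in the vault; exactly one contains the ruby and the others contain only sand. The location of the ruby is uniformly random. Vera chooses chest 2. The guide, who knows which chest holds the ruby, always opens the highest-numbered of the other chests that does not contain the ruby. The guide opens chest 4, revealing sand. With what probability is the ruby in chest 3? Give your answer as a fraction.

Condition on the true location of the ruby.
If it is in any of chests 1, 2, and 3 (prior 1/4 each): chest 4 is the highest-numbered option available, probability 1; weight (1/4)·1 = 1/4 each.
If it is in chest 4 (prior 1/4): the guide opened chest 4, so this case is ruled out; weight (1/4)·0 = 0.
The weights sum to 3/4.
So P(the ruby in chest 3 | the guide opened chest 4) = (1/4) / (3/4) = 1/3.

1/3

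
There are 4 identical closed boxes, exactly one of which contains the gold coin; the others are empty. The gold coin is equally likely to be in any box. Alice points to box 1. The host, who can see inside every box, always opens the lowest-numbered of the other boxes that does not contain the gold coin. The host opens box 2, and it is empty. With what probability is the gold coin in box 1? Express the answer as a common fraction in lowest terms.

1/3

Condition on the true location of the gold coin.
If it is in any of boxes 1, 3, and 4 (prior 1/4 each): box 2 is the lowest-numbered option available, probability 1; weight (1/4)·1 = 1/4 each.
If it is in box 2 (prior 1/4): the host opened box 2, so this case is ruled out; weight (1/4)·0 = 0.
The weights sum to 3/4.
So P(the gold coin in box 1 | the host opened box 2) = (1/4) / (3/4) = 1/3.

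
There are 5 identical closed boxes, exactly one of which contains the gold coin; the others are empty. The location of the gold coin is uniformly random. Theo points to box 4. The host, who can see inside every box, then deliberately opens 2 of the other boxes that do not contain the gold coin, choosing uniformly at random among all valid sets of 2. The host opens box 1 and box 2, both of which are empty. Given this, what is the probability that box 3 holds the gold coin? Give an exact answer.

Consider each possible location of the gold coin in turn.
If it is in either of boxes 1 and 2 (prior 1/5 each): that box was opened and seen not to hold the prize — ruled out; weight (1/5)·0 = 0 each.
If it is in either of boxes 3 and 5 (prior 1/5 each): the host has 3 equally likely choices, so probability 1/3; weight (1/5)·(1/3) = 1/15 each.
If it is in box 4 (prior 1/5): the host has 6 equally likely choices, so probability 1/6; weight (1/5)·(1/6) = 1/30.
The weights sum to 1/6.
So P(the gold coin in box 3 | the host opened box 1 and box 2) = (1/15) / (1/6) = 2/5.

2/5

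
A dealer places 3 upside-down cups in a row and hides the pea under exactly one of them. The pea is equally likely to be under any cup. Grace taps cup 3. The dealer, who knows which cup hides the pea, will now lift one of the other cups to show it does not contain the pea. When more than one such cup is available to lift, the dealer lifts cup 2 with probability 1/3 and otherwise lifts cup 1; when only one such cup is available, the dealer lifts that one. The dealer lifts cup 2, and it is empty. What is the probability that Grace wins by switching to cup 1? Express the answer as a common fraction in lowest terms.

3/4

Condition on the true location of the pea.
If it is under cup 1 (prior 1/3): only cup 2 is available, probability 1; weight (1/3)·1 = 1/3.
If it is under cup 2 (prior 1/3): the dealer opened cup 2, so this case is ruled out; weight (1/3)·0 = 0.
If it is under cup 3 (prior 1/3): cup 2 is available, opened with probability 1/3; weight (1/3)·(1/3) = 1/9.
The weights sum to 4/9.
So P(the pea under cup 1 | the dealer opened cup 2) = (1/3) / (4/9) = 3/4.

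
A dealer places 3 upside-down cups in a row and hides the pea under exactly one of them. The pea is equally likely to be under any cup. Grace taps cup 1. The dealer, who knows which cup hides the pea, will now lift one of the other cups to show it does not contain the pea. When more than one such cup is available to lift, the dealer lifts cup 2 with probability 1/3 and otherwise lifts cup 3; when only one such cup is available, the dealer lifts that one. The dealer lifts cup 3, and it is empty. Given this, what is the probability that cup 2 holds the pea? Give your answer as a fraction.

3/5

Condition on the true location of the pea.
If it is under cup 1 (prior 1/3): cup 2 is available but not opened, probability 2/3; weight (1/3)·(2/3) = 2/9.
If it is under cup 2 (prior 1/3): only cup 3 is available, probability 1; weight (1/3)·1 = 1/3.
If it is under cup 3 (prior 1/3): the dealer opened cup 3, so this case is ruled out; weight (1/3)·0 = 0.
The weights sum to 5/9.
So P(the pea under cup 2 | the dealer opened cup 3) = (1/3) / (5/9) = 3/5.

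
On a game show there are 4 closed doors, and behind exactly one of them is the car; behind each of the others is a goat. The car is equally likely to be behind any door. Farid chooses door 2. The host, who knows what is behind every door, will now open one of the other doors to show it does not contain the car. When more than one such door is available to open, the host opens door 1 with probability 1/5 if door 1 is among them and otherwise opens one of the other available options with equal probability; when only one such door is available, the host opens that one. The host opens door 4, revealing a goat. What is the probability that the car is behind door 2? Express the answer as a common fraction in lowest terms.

Consider each possible location of the car in turn.
If it is behind door 1 (prior 1/4): door 1 holds the prize so is unavailable; the host chooses uniformly among the 2 others, probability 1/2; weight (1/4)·(1/2) = 1/8.
If it is behind door 2 (prior 1/4): door 1 is available but not opened; door 4 gets probability (1 − 1/5)/2 = 2/5; weight (1/4)·(2/5) = 1/10.
If it is behind door 3 (prior 1/4): door 1 is available but not opened, probability 4/5; weight (1/4)·(4/5) = 1/5.
If it is behind door 4 (prior 1/4): the host opened door 4, so this case is ruled out; weight (1/4)·0 = 0.
The weights sum to 17/40.
So P(the car behind door 2 | the host opened door 4) = (1/10) / (17/40) = 4/17.

4/17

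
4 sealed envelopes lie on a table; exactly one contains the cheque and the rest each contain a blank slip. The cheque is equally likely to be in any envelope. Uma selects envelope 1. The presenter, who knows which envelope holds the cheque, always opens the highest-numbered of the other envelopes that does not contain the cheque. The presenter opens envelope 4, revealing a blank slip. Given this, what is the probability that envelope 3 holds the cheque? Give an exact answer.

Condition on the true location of the cheque.
If it is in any of envelopes 1, 2, and 3 (prior 1/4 each): envelope 4 is the highest-numbered option available, probability 1; weight (1/4)·1 = 1/4 each.
If it is in envelope 4 (prior 1/4): the presenter opened envelope 4, so this case is ruled out; weight (1/4)·0 = 0.
The weights sum to 3/4.
So P(the cheque in envelope 3 | the presenter opened envelope 4) = (1/4) / (3/4) = 1/3.

1/3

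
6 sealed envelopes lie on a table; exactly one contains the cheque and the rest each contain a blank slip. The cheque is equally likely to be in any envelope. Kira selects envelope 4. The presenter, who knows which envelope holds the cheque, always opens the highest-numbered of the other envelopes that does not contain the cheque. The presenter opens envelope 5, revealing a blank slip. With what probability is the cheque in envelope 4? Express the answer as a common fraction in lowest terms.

0

Condition on the true location of the cheque.
If it is in any of envelopes 1, 2, 3, and 4 (prior 1/6 each): the presenter would have opened envelope 6 instead, probability 0; weight (1/6)·0 = 0 each.
If it is in envelope 5 (prior 1/6): the presenter opened envelope 5, so this case is ruled out; weight (1/6)·0 = 0.
If it is in envelope 6 (prior 1/6): envelope 5 is the highest-numbered option available, probability 1; weight (1/6)·1 = 1/6.
The weights sum to 1/6.
So P(the cheque in envelope 4 | the presenter opened envelope 5) = 0 / (1/6) = 0.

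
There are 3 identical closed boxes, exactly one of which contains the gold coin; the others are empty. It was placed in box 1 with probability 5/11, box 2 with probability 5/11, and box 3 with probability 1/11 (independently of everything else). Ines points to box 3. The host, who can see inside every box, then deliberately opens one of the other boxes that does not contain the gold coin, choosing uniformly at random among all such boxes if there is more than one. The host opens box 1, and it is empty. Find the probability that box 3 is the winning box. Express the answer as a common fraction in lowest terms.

Consider each possible location of the gold coin in turn.
If it is in box 1 (prior 5/11): the host opened box 1, so this case is ruled out; weight (5/11)·0 = 0.
If it is in box 2 (prior 5/11): the host has no choice, probability 1; weight (5/11)·1 = 5/11.
If it is in box 3 (prior 1/11): the host has 2 equally likely choices, so probability 1/2; weight (1/11)·(1/2) = 1/22.
The weights sum to 1/2.
So P(the gold coin in box 3 | the host opened box 1) = (1/22) / (1/2) = 1/11.

1/11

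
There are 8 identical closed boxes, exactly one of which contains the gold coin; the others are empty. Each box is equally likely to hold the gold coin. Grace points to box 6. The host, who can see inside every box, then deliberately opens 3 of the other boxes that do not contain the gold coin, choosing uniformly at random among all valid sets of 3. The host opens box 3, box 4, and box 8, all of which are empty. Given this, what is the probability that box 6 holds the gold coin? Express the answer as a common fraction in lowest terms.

1/8

Consider each possible location of the gold coin in turn.
If it is in any of boxes 1, 2, 5, and 7 (prior 1/8 each): the host has 20 equally likely choices, so probability 1/20; weight (1/8)·(1/20) = 1/160 each.
If it is in any of boxes 3, 4, and 8 (prior 1/8 each): that box was opened and seen not to hold the prize — ruled out; weight (1/8)·0 = 0 each.
If it is in box 6 (prior 1/8): the host has 35 equally likely choices, so probability 1/35; weight (1/8)·(1/35) = 1/280.
The weights sum to 1/35.
So P(the gold coin in box 6 | the host opened box 3, box 4, and box 8) = (1/280) / (1/35) = 1/8.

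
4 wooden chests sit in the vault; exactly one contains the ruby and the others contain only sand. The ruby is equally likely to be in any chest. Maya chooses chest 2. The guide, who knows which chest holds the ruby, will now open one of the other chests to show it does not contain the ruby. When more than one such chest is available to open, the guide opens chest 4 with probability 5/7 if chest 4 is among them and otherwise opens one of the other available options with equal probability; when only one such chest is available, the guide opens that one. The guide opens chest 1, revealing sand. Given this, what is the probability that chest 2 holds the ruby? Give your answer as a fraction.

Apply Bayes' rule, conditioning on where the ruby actually is.
If it is in chest 1 (prior 1/4): the guide opened chest 1, so this case is ruled out; weight (1/4)·0 = 0.
If it is in chest 2 (prior 1/4): chest 4 is available but not opened; chest 1 gets probability (1 − 5/7)/2 = 1/7; weight (1/4)·(1/7) = 1/28.
If it is in chest 3 (prior 1/4): chest 4 is available but not opened, probability 2/7; weight (1/4)·(2/7) = 1/14.
If it is in chest 4 (prior 1/4): chest 4 holds the prize so is unavailable; the guide chooses uniformly among the 2 others, probability 1/2; weight (1/4)·(1/2) = 1/8.
The weights sum to 13/56.
So P(the ruby in chest 2 | the guide opened chest 1) = (1/28) / (13/56) = 2/13.

2/13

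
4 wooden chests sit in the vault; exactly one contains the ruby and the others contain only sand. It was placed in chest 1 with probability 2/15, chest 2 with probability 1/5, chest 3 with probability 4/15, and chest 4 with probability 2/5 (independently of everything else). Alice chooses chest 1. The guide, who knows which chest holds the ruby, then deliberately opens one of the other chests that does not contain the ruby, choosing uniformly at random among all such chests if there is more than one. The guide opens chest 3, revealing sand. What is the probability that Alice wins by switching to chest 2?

9/31

Consider each possible location of the ruby in turn.
If it is in chest 1 (prior 2/15): the guide has 3 equally likely choices, so probability 1/3; weight (2/15)·(1/3) = 2/45.
If it is in chest 2 (prior 1/5): the guide has 2 equally likely choices, so probability 1/2; weight (1/5)·(1/2) = 1/10.
If it is in chest 3 (prior 4/15): the guide opened chest 3, so this case is ruled out; weight (4/15)·0 = 0.
If it is in chest 4 (prior 2/5): the guide has 2 equally likely choices, so probability 1/2; weight (2/5)·(1/2) = 1/5.
The weights sum to 31/90.
So P(the ruby in chest 2 | the guide opened chest 3) = (1/10) / (31/90) = 9/31.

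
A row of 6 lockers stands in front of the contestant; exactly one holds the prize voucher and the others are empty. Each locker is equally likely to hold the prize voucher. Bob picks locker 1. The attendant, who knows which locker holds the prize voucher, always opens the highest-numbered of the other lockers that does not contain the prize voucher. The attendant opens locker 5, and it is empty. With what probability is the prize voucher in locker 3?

0

Apply Bayes' rule, conditioning on where the prize voucher actually is.
If it is in any of lockers 1, 2, 3, and 4 (prior 1/6 each): the attendant would have opened locker 6 instead, probability 0; weight (1/6)·0 = 0 each.
If it is in locker 5 (prior 1/6): the attendant opened locker 5, so this case is ruled out; weight (1/6)·0 = 0.
If it is in locker 6 (prior 1/6): locker 5 is the highest-numbered option available, probability 1; weight (1/6)·1 = 1/6.
The weights sum to 1/6.
So P(the prize voucher in locker 3 | the attendant opened locker 5) = 0 / (1/6) = 0.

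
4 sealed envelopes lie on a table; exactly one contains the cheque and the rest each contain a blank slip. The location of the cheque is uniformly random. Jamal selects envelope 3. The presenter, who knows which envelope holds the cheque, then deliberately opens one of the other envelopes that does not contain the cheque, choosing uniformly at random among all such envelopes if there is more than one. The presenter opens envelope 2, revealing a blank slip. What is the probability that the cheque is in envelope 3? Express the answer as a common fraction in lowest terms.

1/4

Apply Bayes' rule, conditioning on where the cheque actually is.
If it is in either of envelopes 1 and 4 (prior 1/4 each): the presenter has 2 equally likely choices, so probability 1/2; weight (1/4)·(1/2) = 1/8 each.
If it is in envelope 2 (prior 1/4): the presenter opened envelope 2, so this case is ruled out; weight (1/4)·0 = 0.
If it is in envelope 3 (prior 1/4): the presenter has 3 equally likely choices, so probability 1/3; weight (1/4)·(1/3) = 1/12.
The weights sum to 1/3.
So P(the cheque in envelope 3 | the presenter opened envelope 2) = (1/12) / (1/3) = 1/4.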